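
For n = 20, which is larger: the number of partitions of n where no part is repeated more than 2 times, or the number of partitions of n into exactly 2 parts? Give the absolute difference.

Partitions of 20 where no part is repeated more than 2 times: 202.
Partitions of 20 into exactly 2 parts: 10.
|202 − 10| = 192.

192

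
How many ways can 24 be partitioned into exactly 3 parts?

A partial list (first 12 by largest part):
22 + 1 + 1
21 + 2 + 1
20 + 3 + 1
20 + 2 + 2
19 + 4 + 1
19 + 3 + 2
18 + 5 + 1
18 + 4 + 2
18 + 3 + 3
17 + 6 + 1
17 + 5 + 2
17 + 4 + 3
…and 36 more, for 48 total.

48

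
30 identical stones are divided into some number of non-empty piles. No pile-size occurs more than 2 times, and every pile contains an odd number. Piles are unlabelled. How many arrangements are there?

There are too many to list fully; the first 12 (by largest part) are:
29+1
27+3
25+5
25+3+1+1
23+7
23+5+1+1
23+3+3+1
21+9
21+7+1+1
21+5+3+1
19+11
19+9+1+1
…and 48 more, for 60 total.

60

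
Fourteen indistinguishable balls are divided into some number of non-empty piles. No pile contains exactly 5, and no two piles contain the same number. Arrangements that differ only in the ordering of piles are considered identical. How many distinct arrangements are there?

They are:
14
13+1
12+2
11+3
11+2+1
10+4
10+3+1
9+4+1
9+3+2
8+6
8+4+2
8+3+2+1
7+6+1
7+4+3
7+4+2+1
6+4+3+1
That's 16 in total.

16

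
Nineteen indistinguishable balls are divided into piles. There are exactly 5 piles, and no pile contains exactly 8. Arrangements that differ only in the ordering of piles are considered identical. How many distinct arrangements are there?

There are too many to list fully; the first 12 (by largest part) are:
15, 1, 1, 1, 1
14, 2, 1, 1, 1
13, 3, 1, 1, 1
13, 2, 2, 1, 1
12, 4, 1, 1, 1
12, 3, 2, 1, 1
12, 2, 2, 2, 1
11, 5, 1, 1, 1
11, 4, 2, 1, 1
11, 3, 3, 1, 1
11, 3, 2, 2, 1
11, 2, 2, 2, 2
…and 47 more, for 59 total.

59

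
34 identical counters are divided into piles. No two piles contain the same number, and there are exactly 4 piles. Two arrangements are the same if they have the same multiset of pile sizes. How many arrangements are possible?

169

There are 169 such partitions.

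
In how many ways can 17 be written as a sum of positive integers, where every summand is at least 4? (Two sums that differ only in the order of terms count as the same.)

12

The partitions of 17 that satisfy the conditions:
17
13,4
12,5
11,6
10,7
9,8
9,4,4
8,5,4
7,6,4
7,5,5
6,6,5
5,4,4,4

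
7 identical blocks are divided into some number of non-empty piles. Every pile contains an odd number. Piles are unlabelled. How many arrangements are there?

5

The partitions of 7 that satisfy the conditions:
7
1 + 1 + 5
1 + 3 + 3
1 + 1 + 1 + 1 + 3
1 + 1 + 1 + 1 + 1 + 1 + 1
That's 5 in total.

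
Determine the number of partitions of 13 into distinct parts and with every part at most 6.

They are:
6, 5, 2
6, 4, 3
6, 4, 2, 1
5, 4, 3, 1
Counting gives 4.

4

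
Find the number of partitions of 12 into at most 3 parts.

They are:
12
1,11
2,10
1,1,10
3,9
1,2,9
4,8
1,3,8
2,2,8
5,7
1,4,7
2,3,7
6,6
1,5,6
2,4,6
3,3,6
2,5,5
3,4,5
4,4,4

19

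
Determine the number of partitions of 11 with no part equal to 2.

A partial list (first 12 by largest part):
11
10, 1
9, 1, 1
8, 3
8, 1, 1, 1
7, 4
7, 3, 1
7, 1, 1, 1, 1
6, 5
6, 4, 1
6, 3, 1, 1
6, 1, 1, 1, 1, 1
…and 14 more, for 26 total.

26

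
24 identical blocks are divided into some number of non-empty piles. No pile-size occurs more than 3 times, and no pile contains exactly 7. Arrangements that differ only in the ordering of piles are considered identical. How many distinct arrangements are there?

556

A full systematic count gives 556.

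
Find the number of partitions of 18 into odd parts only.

46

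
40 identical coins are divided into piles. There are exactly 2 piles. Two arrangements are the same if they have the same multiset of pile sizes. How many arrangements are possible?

20

Listing the qualifying partitions of 40:
1,39
2,38
3,37
4,36
5,35
6,34
7,33
8,32
9,31
10,30
11,29
12,28
13,27
14,26
15,25
16,24
17,23
18,22
19,21
20,20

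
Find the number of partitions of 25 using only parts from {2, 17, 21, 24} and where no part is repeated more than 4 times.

Listing the qualifying partitions of 25:
21, 2, 2
17, 2, 2, 2, 2
Counting gives 2.

2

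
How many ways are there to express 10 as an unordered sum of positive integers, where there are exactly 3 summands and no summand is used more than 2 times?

8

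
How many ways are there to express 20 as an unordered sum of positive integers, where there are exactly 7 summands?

82

Counting exhaustively, 82 partitions satisfy the conditions.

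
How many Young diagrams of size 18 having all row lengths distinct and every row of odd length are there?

5

Enumerating:
17+1
15+3
13+5
11+7
9+5+3+1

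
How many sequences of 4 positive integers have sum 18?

680

By stars and bars with positive parts, the count is C(17,3) = 680.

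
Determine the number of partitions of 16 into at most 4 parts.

There are too many to list fully; the first 12 (by largest part) are:
16
1, 15
2, 14
1, 1, 14
3, 13
1, 2, 13
1, 1, 1, 13
4, 12
1, 3, 12
2, 2, 12
1, 1, 2, 12
5, 11
…and 52 more, for 64 total.

64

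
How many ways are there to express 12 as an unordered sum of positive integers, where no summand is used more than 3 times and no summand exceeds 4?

14

They are:
4,4,4
4,4,3,1
4,4,2,2
4,4,2,1,1
4,3,3,2
4,3,3,1,1
4,3,2,2,1
4,3,2,1,1,1
4,2,2,2,1,1
3,3,3,2,1
3,3,3,1,1,1
3,3,2,2,2
3,3,2,2,1,1
3,2,2,2,1,1,1
That's 14 in total.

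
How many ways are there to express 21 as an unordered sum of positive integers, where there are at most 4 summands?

120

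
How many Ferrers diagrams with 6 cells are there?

11

The partitions of 6 that satisfy the conditions:
6
5, 1
4, 2
4, 1, 1
3, 3
3, 2, 1
3, 1, 1, 1
2, 2, 2
2, 2, 1, 1
2, 1, 1, 1, 1
1, 1, 1, 1, 1, 1
Counting gives 11.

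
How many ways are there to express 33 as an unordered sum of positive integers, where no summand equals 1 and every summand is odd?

58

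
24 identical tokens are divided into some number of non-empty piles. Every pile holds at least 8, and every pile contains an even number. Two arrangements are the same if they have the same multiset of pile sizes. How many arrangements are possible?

5

The partitions of 24 that satisfy the conditions:
24
16, 8
14, 10
12, 12
8, 8, 8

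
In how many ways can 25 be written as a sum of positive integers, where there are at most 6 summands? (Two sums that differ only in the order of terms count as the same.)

Enumerating by decreasing first part gives 612 partitions in all.

612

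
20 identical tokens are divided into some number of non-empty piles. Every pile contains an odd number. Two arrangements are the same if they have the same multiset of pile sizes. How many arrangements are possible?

There are too many to list fully; the first 12 (by largest part) are:
19, 1
17, 3
17, 1, 1, 1
15, 5
15, 3, 1, 1
15, 1, 1, 1, 1, 1
13, 7
13, 5, 1, 1
13, 3, 3, 1
13, 3, 1, 1, 1, 1
13, 1, 1, 1, 1, 1, 1, 1
11, 9
…and 52 more, for 64 total.

64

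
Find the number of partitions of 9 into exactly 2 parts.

4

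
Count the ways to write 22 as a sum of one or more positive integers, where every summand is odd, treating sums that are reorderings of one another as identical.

89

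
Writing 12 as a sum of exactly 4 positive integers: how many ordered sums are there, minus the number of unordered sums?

Compositions: C(11,3) = 165.
Partitions of 12 into exactly 4 parts: 15.
Difference: 165 − 15 = 150.

150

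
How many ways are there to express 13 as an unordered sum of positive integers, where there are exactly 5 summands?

18

They are:
9 + 1 + 1 + 1 + 1
8 + 2 + 1 + 1 + 1
7 + 3 + 1 + 1 + 1
7 + 2 + 2 + 1 + 1
6 + 4 + 1 + 1 + 1
6 + 3 + 2 + 1 + 1
6 + 2 + 2 + 2 + 1
5 + 5 + 1 + 1 + 1
5 + 4 + 2 + 1 + 1
5 + 3 + 3 + 1 + 1
5 + 3 + 2 + 2 + 1
5 + 2 + 2 + 2 + 2
4 + 4 + 3 + 1 + 1
4 + 4 + 2 + 2 + 1
4 + 3 + 3 + 2 + 1
4 + 3 + 2 + 2 + 2
3 + 3 + 3 + 3 + 1
3 + 3 + 3 + 2 + 2
That's 18 in total.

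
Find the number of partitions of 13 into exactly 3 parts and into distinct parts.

8

Listing the qualifying partitions of 13:
10, 2, 1
9, 3, 1
8, 4, 1
8, 3, 2
7, 5, 1
7, 4, 2
6, 5, 2
6, 4, 3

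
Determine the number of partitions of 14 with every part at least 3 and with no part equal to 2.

13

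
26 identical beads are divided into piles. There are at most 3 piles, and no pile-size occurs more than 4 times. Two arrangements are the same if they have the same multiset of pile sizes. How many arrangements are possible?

There are too many to list fully; the first 12 (by largest part) are:
26
1,25
2,24
1,1,24
3,23
1,2,23
4,22
1,3,22
2,2,22
5,21
1,4,21
2,3,21
…and 58 more, for 70 total.

70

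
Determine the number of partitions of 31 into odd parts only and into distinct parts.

20

The partitions of 31 that satisfy the conditions:
31
27 + 3 + 1
25 + 5 + 1
23 + 7 + 1
23 + 5 + 3
21 + 9 + 1
21 + 7 + 3
19 + 11 + 1
19 + 9 + 3
19 + 7 + 5
17 + 13 + 1
17 + 11 + 3
17 + 9 + 5
15 + 13 + 3
15 + 11 + 5
15 + 9 + 7
15 + 7 + 5 + 3 + 1
13 + 11 + 7
13 + 9 + 5 + 3 + 1
11 + 9 + 7 + 3 + 1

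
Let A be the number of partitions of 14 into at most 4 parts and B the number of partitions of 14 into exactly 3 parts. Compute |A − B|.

31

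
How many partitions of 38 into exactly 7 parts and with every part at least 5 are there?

3

Listing the qualifying partitions of 38:
8,5,5,5,5,5,5
7,6,5,5,5,5,5
6,6,6,5,5,5,5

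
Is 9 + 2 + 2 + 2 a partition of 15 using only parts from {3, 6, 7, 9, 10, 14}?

No

The parts sum to 15, and the condition 'each summand belongs to {3, 6, 7, 9, 10, 14}' is violated.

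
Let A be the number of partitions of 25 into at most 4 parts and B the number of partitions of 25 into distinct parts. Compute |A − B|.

Partitions of 25 into at most 4 parts: 185.
Partitions of 25 into distinct parts: 142.
|185 − 142| = 43.

43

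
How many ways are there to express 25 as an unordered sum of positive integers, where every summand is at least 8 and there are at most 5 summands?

7

Listing the qualifying partitions of 25:
25
17,8
16,9
15,10
14,11
13,12
9,8,8
Counting gives 7.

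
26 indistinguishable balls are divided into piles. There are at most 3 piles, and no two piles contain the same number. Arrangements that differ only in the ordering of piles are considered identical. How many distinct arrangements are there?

57

There are too many to list fully; the first 12 (by largest part) are:
26
1+25
2+24
3+23
1+2+23
4+22
1+3+22
5+21
1+4+21
2+3+21
6+20
1+5+20
…and 45 more, for 57 total.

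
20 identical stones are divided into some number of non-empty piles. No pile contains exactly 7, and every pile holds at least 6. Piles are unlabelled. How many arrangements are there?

The partitions of 20 that satisfy the conditions:
20
14, 6
12, 8
11, 9
10, 10
8, 6, 6

6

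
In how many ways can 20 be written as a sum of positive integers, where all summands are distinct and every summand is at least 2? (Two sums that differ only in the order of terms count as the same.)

35

There are too many to list fully; the first 12 (by largest part) are:
20
18 + 2
17 + 3
16 + 4
15 + 5
15 + 3 + 2
14 + 6
14 + 4 + 2
13 + 7
13 + 5 + 2
13 + 4 + 3
12 + 8
…and 23 more, for 35 total.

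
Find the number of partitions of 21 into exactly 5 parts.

101

Direct enumeration gives 101 partitions.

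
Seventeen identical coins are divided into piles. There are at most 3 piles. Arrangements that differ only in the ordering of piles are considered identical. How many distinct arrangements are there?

A partial list (first 12 by largest part):
17
1+16
2+15
1+1+15
3+14
1+2+14
4+13
1+3+13
2+2+13
5+12
1+4+12
2+3+12
…and 21 more, for 33 total.

33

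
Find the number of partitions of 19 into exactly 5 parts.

70

There are too many to list fully; the first 12 (by largest part) are:
15+1+1+1+1
14+2+1+1+1
13+3+1+1+1
13+2+2+1+1
12+4+1+1+1
12+3+2+1+1
12+2+2+2+1
11+5+1+1+1
11+4+2+1+1
11+3+3+1+1
11+3+2+2+1
11+2+2+2+2
…and 58 more, for 70 total.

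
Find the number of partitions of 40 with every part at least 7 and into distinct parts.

A partial list (first 12 by largest part):
40
33 + 7
32 + 8
31 + 9
30 + 10
29 + 11
28 + 12
27 + 13
26 + 14
25 + 15
25 + 8 + 7
24 + 16
…and 41 more, for 53 total.

53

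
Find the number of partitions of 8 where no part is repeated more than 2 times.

Enumerating:
8
7+1
6+2
6+1+1
5+3
5+2+1
4+4
4+3+1
4+2+2
4+2+1+1
3+3+2
3+3+1+1
3+2+2+1

13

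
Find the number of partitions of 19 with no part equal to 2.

A full systematic count gives 193.

193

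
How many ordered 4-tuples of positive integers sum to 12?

Place 3 bars in the 11 internal gaps of a row of 12 dots: C(11,3) = 165.

165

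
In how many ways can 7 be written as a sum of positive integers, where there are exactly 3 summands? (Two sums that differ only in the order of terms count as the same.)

4

Listing the qualifying partitions of 7:
5 + 1 + 1
4 + 2 + 1
3 + 3 + 1
3 + 2 + 2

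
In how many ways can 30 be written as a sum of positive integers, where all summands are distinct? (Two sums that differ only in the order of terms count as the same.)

296

Systematic enumeration (by largest part, then next-largest, …) yields 296.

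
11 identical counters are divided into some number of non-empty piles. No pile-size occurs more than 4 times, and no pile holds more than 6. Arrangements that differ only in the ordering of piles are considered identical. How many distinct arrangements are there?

32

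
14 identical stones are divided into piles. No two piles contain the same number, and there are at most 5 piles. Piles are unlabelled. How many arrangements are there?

They are:
14
1,13
2,12
3,11
1,2,11
4,10
1,3,10
5,9
1,4,9
2,3,9
6,8
1,5,8
2,4,8
1,2,3,8
1,6,7
2,5,7
3,4,7
1,2,4,7
3,5,6
1,2,5,6
1,3,4,6
2,3,4,5

22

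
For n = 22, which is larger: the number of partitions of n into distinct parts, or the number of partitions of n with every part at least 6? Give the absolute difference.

Partitions of 22 into distinct parts: 89.
Partitions of 22 with every part at least 6: 11.
|89 − 11| = 78.

78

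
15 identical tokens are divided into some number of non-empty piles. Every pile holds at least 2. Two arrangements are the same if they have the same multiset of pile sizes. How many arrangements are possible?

There are too many to list fully; the first 12 (by largest part) are:
15
13 + 2
12 + 3
11 + 4
11 + 2 + 2
10 + 5
10 + 3 + 2
9 + 6
9 + 4 + 2
9 + 3 + 3
9 + 2 + 2 + 2
8 + 7
…and 29 more, for 41 total.

41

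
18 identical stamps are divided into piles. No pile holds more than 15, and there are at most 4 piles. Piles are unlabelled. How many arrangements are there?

80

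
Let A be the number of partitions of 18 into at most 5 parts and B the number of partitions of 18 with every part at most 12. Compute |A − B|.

Partitions of 18 into at most 5 parts: 141.
Partitions of 18 with every part at most 12: 366.
|141 − 366| = 225.

225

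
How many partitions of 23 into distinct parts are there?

104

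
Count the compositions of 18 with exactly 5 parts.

2380

Place 4 bars in the 17 internal gaps of a row of 18 dots: C(17,4) = 2380.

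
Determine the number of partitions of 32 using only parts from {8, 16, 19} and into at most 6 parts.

Enumerating:
16 + 16
8 + 8 + 16
8 + 8 + 8 + 8

3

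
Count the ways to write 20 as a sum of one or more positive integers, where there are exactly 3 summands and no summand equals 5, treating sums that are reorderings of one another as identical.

There are too many to list fully; the first 12 (by largest part) are:
18,1,1
17,2,1
16,3,1
16,2,2
15,4,1
15,3,2
14,4,2
14,3,3
13,6,1
13,4,3
12,7,1
12,6,2
…and 14 more, for 26 total.

26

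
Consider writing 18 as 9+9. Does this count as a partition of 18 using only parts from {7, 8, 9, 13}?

Yes

The parts sum to 18, and the condition 'each summand belongs to {7, 8, 9, 13}' holds.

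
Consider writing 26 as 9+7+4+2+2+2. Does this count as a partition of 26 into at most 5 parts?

No

The parts sum to 26, and the condition 'there are at most 5 summands' is violated.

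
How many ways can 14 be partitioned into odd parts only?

22

Listing the qualifying partitions of 14:
1, 13
3, 11
1, 1, 1, 11
5, 9
1, 1, 3, 9
1, 1, 1, 1, 1, 9
7, 7
1, 1, 5, 7
1, 3, 3, 7
1, 1, 1, 1, 3, 7
1, 1, 1, 1, 1, 1, 1, 7
1, 3, 5, 5
1, 1, 1, 1, 5, 5
3, 3, 3, 5
1, 1, 1, 3, 3, 5
1, 1, 1, 1, 1, 1, 3, 5
1, 1, 1, 1, 1, 1, 1, 1, 1, 5
1, 1, 3, 3, 3, 3
1, 1, 1, 1, 1, 3, 3, 3
1, 1, 1, 1, 1, 1, 1, 1, 3, 3
1, 1, 1, 1, 1, 1, 1, 1, 1, 1, 1, 3
1, 1, 1, 1, 1, 1, 1, 1, 1, 1, 1, 1, 1, 1
Counting gives 22.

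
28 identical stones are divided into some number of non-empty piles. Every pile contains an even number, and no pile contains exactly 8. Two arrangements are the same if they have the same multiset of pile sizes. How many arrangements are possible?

93

There are 93 such partitions.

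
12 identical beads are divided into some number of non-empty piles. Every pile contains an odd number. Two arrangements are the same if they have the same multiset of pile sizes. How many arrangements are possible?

15

Listing the qualifying partitions of 12:
11+1
9+3
9+1+1+1
7+5
7+3+1+1
7+1+1+1+1+1
5+5+1+1
5+3+3+1
5+3+1+1+1+1
5+1+1+1+1+1+1+1
3+3+3+3
3+3+3+1+1+1
3+3+1+1+1+1+1+1
3+1+1+1+1+1+1+1+1+1
1+1+1+1+1+1+1+1+1+1+1+1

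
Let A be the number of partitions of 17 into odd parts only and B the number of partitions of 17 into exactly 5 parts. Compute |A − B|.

Partitions of 17 into odd parts only: 38.
Partitions of 17 into exactly 5 parts: 47.
|38 − 47| = 9.

9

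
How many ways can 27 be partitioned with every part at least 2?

There are 574 such partitions.

574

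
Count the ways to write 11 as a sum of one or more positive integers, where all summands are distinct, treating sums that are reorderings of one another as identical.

The partitions of 11 that satisfy the conditions:
11
1,10
2,9
3,8
1,2,8
4,7
1,3,7
5,6
1,4,6
2,3,6
2,4,5
1,2,3,5

12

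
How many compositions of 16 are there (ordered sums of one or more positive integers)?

32768

Each of the 15 gaps between 16 units is either a break or not: 2^15 = 32768.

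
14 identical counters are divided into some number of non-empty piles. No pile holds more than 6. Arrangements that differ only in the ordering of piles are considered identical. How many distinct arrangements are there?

Direct enumeration gives 90 partitions.

90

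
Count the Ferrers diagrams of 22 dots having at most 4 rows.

136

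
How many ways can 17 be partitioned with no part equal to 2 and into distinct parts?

They are:
17
16 + 1
14 + 3
13 + 4
13 + 3 + 1
12 + 5
12 + 4 + 1
11 + 6
11 + 5 + 1
10 + 7
10 + 6 + 1
10 + 4 + 3
9 + 8
9 + 7 + 1
9 + 5 + 3
9 + 4 + 3 + 1
8 + 6 + 3
8 + 5 + 4
8 + 5 + 3 + 1
7 + 6 + 4
7 + 6 + 3 + 1
7 + 5 + 4 + 1
That's 22 in total.

22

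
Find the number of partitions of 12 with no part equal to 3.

47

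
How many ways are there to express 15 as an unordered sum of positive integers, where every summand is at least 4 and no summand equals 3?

The partitions of 15 that satisfy the conditions:
15
4,11
5,10
6,9
7,8
4,4,7
4,5,6
5,5,5
Counting gives 8.

8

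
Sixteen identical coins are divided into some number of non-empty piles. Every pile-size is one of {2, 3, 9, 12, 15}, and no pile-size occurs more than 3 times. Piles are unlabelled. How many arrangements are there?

2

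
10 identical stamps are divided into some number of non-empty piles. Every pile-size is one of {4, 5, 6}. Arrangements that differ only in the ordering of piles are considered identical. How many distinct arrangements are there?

2

They are:
6, 4
5, 5
That's 2 in total.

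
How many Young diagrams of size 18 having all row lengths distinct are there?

There are too many to list fully; the first 12 (by largest part) are:
18
17+1
16+2
15+3
15+2+1
14+4
14+3+1
13+5
13+4+1
13+3+2
12+6
12+5+1
…and 34 more, for 46 total.

46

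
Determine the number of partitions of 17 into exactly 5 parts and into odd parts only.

Listing the qualifying partitions of 17:
13, 1, 1, 1, 1
11, 3, 1, 1, 1
9, 5, 1, 1, 1
9, 3, 3, 1, 1
7, 7, 1, 1, 1
7, 5, 3, 1, 1
7, 3, 3, 3, 1
5, 5, 5, 1, 1
5, 5, 3, 3, 1
5, 3, 3, 3, 3

10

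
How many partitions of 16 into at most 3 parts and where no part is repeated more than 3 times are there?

30

A partial list (first 12 by largest part):
16
15, 1
14, 2
14, 1, 1
13, 3
13, 2, 1
12, 4
12, 3, 1
12, 2, 2
11, 5
11, 4, 1
11, 3, 2
…and 18 more, for 30 total.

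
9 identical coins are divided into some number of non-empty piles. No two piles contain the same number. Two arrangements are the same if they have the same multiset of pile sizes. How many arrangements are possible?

8

They are:
9
8, 1
7, 2
6, 3
6, 2, 1
5, 4
5, 3, 1
4, 3, 2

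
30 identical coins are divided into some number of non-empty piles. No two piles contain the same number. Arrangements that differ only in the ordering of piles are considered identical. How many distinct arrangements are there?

296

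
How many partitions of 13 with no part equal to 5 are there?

79

A full systematic count gives 79.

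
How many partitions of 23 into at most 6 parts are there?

Systematic enumeration (by largest part, then next-largest, …) yields 454.

454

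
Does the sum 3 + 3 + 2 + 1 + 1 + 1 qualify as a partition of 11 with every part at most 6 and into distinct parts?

The parts sum to 11, and the condition 'all summands are distinct' is violated.

No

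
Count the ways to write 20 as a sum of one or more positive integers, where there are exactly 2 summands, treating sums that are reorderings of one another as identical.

10

Listing the qualifying partitions of 20:
19 + 1
18 + 2
17 + 3
16 + 4
15 + 5
14 + 6
13 + 7
12 + 8
11 + 9
10 + 10
Counting gives 10.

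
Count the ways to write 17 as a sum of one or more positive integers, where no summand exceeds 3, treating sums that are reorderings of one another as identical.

33

There are too many to list fully; the first 12 (by largest part) are:
3, 3, 3, 3, 3, 2
3, 3, 3, 3, 3, 1, 1
3, 3, 3, 3, 2, 2, 1
3, 3, 3, 3, 2, 1, 1, 1
3, 3, 3, 3, 1, 1, 1, 1, 1
3, 3, 3, 2, 2, 2, 2
3, 3, 3, 2, 2, 2, 1, 1
3, 3, 3, 2, 2, 1, 1, 1, 1
3, 3, 3, 2, 1, 1, 1, 1, 1, 1
3, 3, 3, 1, 1, 1, 1, 1, 1, 1, 1
3, 3, 2, 2, 2, 2, 2, 1
3, 3, 2, 2, 2, 2, 1, 1, 1
…and 21 more, for 33 total.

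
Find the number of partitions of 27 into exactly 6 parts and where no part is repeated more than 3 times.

295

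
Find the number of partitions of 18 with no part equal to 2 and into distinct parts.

27

There are too many to list fully; the first 12 (by largest part) are:
18
17+1
15+3
14+4
14+3+1
13+5
13+4+1
12+6
12+5+1
11+7
11+6+1
11+4+3
…and 15 more, for 27 total.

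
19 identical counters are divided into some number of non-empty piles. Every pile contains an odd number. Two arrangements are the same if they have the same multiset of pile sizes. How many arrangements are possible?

A partial list (first 12 by largest part):
19
17 + 1 + 1
15 + 3 + 1
15 + 1 + 1 + 1 + 1
13 + 5 + 1
13 + 3 + 3
13 + 3 + 1 + 1 + 1
13 + 1 + 1 + 1 + 1 + 1 + 1
11 + 7 + 1
11 + 5 + 3
11 + 5 + 1 + 1 + 1
11 + 3 + 3 + 1 + 1
…and 42 more, for 54 total.

54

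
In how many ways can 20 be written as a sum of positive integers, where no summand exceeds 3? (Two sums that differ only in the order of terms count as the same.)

44

A partial list (first 12 by largest part):
3, 3, 3, 3, 3, 3, 2
3, 3, 3, 3, 3, 3, 1, 1
3, 3, 3, 3, 3, 2, 2, 1
3, 3, 3, 3, 3, 2, 1, 1, 1
3, 3, 3, 3, 3, 1, 1, 1, 1, 1
3, 3, 3, 3, 2, 2, 2, 2
3, 3, 3, 3, 2, 2, 2, 1, 1
3, 3, 3, 3, 2, 2, 1, 1, 1, 1
3, 3, 3, 3, 2, 1, 1, 1, 1, 1, 1
3, 3, 3, 3, 1, 1, 1, 1, 1, 1, 1, 1
3, 3, 3, 2, 2, 2, 2, 2, 1
3, 3, 3, 2, 2, 2, 2, 1, 1, 1
…and 32 more, for 44 total.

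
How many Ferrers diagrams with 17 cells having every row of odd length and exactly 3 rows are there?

8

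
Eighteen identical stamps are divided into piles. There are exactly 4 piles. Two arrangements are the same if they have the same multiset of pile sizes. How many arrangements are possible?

47

A partial list (first 12 by largest part):
15+1+1+1
14+2+1+1
13+3+1+1
13+2+2+1
12+4+1+1
12+3+2+1
12+2+2+2
11+5+1+1
11+4+2+1
11+3+3+1
11+3+2+2
10+6+1+1
…and 35 more, for 47 total.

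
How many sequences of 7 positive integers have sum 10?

84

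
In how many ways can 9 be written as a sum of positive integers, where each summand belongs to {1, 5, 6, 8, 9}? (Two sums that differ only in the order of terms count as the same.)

Listing the qualifying partitions of 9:
9
8 + 1
6 + 1 + 1 + 1
5 + 1 + 1 + 1 + 1
1 + 1 + 1 + 1 + 1 + 1 + 1 + 1 + 1
Counting gives 5.

5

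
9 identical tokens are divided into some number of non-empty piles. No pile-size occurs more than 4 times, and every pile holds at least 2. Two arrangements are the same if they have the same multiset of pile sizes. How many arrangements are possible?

Listing the qualifying partitions of 9:
9
2+7
3+6
4+5
2+2+5
2+3+4
3+3+3
2+2+2+3

8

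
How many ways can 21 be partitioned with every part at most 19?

790

Systematic enumeration (by largest part, then next-largest, …) yields 790.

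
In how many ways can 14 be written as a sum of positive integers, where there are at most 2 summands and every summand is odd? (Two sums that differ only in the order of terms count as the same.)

Listing the qualifying partitions of 14:
13,1
11,3
9,5
7,7

4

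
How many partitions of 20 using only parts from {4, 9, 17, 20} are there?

The partitions of 20 that satisfy the conditions:
20
4+4+4+4+4

2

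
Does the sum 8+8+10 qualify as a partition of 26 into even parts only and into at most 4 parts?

Yes

The parts sum to 26, and the condition 'every summand is even' holds; the condition 'there are at most 4 summands' holds.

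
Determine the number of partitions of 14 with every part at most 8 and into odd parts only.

16

Listing the qualifying partitions of 14:
7,7
7,5,1,1
7,3,3,1
7,3,1,1,1,1
7,1,1,1,1,1,1,1
5,5,3,1
5,5,1,1,1,1
5,3,3,3
5,3,3,1,1,1
5,3,1,1,1,1,1,1
5,1,1,1,1,1,1,1,1,1
3,3,3,3,1,1
3,3,3,1,1,1,1,1
3,3,1,1,1,1,1,1,1,1
3,1,1,1,1,1,1,1,1,1,1,1
1,1,1,1,1,1,1,1,1,1,1,1,1,1
Counting gives 16.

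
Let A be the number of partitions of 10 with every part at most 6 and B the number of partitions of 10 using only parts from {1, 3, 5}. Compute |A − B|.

Partitions of 10 with every part at most 6: 35.
Partitions of 10 using only parts from {1, 3, 5}: 7.
|35 − 7| = 28.

28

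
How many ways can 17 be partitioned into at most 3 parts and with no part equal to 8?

28

A partial list (first 12 by largest part):
17
16, 1
15, 2
15, 1, 1
14, 3
14, 2, 1
13, 4
13, 3, 1
13, 2, 2
12, 5
12, 4, 1
12, 3, 2
…and 16 more, for 28 total.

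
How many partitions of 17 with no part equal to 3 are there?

A full systematic count gives 162.

162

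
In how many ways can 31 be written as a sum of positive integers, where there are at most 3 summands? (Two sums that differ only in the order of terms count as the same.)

Counting exhaustively, 96 partitions satisfy the conditions.

96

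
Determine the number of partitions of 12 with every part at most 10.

75

A full systematic count gives 75.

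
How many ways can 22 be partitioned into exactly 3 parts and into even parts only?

The partitions of 22 that satisfy the conditions:
18 + 2 + 2
16 + 4 + 2
14 + 6 + 2
14 + 4 + 4
12 + 8 + 2
12 + 6 + 4
10 + 10 + 2
10 + 8 + 4
10 + 6 + 6
8 + 8 + 6
That's 10 in total.

10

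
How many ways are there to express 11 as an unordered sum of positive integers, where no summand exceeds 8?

A partial list (first 12 by largest part):
3 + 8
1 + 2 + 8
1 + 1 + 1 + 8
4 + 7
1 + 3 + 7
2 + 2 + 7
1 + 1 + 2 + 7
1 + 1 + 1 + 1 + 7
5 + 6
1 + 4 + 6
2 + 3 + 6
1 + 1 + 3 + 6
…and 40 more, for 52 total.

52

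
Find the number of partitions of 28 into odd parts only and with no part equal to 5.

118

A full systematic count gives 118.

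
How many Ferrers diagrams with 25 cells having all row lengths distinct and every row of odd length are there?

12

Listing the qualifying partitions of 25:
25
21 + 3 + 1
19 + 5 + 1
17 + 7 + 1
17 + 5 + 3
15 + 9 + 1
15 + 7 + 3
13 + 11 + 1
13 + 9 + 3
13 + 7 + 5
11 + 9 + 5
9 + 7 + 5 + 3 + 1
Counting gives 12.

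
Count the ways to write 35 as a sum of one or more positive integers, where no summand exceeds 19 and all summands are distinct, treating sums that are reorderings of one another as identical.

448

Direct enumeration gives 448 partitions.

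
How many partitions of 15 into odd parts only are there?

27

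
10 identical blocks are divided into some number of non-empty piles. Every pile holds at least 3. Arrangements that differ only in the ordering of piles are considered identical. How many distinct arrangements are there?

The partitions of 10 that satisfy the conditions:
10
3, 7
4, 6
5, 5
3, 3, 4
Counting gives 5.

5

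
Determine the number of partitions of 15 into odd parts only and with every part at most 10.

They are:
9, 5, 1
9, 3, 3
9, 3, 1, 1, 1
9, 1, 1, 1, 1, 1, 1
7, 7, 1
7, 5, 3
7, 5, 1, 1, 1
7, 3, 3, 1, 1
7, 3, 1, 1, 1, 1, 1
7, 1, 1, 1, 1, 1, 1, 1, 1
5, 5, 5
5, 5, 3, 1, 1
5, 5, 1, 1, 1, 1, 1
5, 3, 3, 3, 1
5, 3, 3, 1, 1, 1, 1
5, 3, 1, 1, 1, 1, 1, 1, 1
5, 1, 1, 1, 1, 1, 1, 1, 1, 1, 1
3, 3, 3, 3, 3
3, 3, 3, 3, 1, 1, 1
3, 3, 3, 1, 1, 1, 1, 1, 1
3, 3, 1, 1, 1, 1, 1, 1, 1, 1, 1
3, 1, 1, 1, 1, 1, 1, 1, 1, 1, 1, 1, 1
1, 1, 1, 1, 1, 1, 1, 1, 1, 1, 1, 1, 1, 1, 1

23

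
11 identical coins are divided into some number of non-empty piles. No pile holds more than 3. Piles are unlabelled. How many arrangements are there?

16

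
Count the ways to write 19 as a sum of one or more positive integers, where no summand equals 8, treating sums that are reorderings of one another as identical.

Counting exhaustively, 434 partitions satisfy the conditions.

434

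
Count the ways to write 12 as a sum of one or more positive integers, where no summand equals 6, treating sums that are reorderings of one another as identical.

66

There are too many to list fully; the first 12 (by largest part) are:
12
11+1
10+2
10+1+1
9+3
9+2+1
9+1+1+1
8+4
8+3+1
8+2+2
8+2+1+1
8+1+1+1+1
…and 54 more, for 66 total.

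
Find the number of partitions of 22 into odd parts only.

89

There are 89 such partitions.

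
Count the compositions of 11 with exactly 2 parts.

10

A composition of 11 into 2 positive parts is chosen by placing 1 dividers among the 10 gaps between 11 units: C(10,1) = 10.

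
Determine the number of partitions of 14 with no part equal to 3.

79

A full systematic count gives 79.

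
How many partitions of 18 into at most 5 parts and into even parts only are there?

Enumerating:
18
16 + 2
14 + 4
14 + 2 + 2
12 + 6
12 + 4 + 2
12 + 2 + 2 + 2
10 + 8
10 + 6 + 2
10 + 4 + 4
10 + 4 + 2 + 2
10 + 2 + 2 + 2 + 2
8 + 8 + 2
8 + 6 + 4
8 + 6 + 2 + 2
8 + 4 + 4 + 2
8 + 4 + 2 + 2 + 2
6 + 6 + 6
6 + 6 + 4 + 2
6 + 6 + 2 + 2 + 2
6 + 4 + 4 + 4
6 + 4 + 4 + 2 + 2
4 + 4 + 4 + 4 + 2

23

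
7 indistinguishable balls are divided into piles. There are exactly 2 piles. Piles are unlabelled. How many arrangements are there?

3

They are:
1 + 6
2 + 5
3 + 4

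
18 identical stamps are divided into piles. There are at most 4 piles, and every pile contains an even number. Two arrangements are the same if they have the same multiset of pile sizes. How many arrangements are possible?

They are:
18
16, 2
14, 4
14, 2, 2
12, 6
12, 4, 2
12, 2, 2, 2
10, 8
10, 6, 2
10, 4, 4
10, 4, 2, 2
8, 8, 2
8, 6, 4
8, 6, 2, 2
8, 4, 4, 2
6, 6, 6
6, 6, 4, 2
6, 4, 4, 4
That's 18 in total.

18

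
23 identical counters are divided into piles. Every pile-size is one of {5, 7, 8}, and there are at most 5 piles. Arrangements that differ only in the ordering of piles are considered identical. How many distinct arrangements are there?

2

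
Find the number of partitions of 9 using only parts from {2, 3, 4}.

3

The partitions of 9 that satisfy the conditions:
2,3,4
3,3,3
2,2,2,3
That's 3 in total.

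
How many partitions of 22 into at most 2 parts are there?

12

Enumerating:
22
21, 1
20, 2
19, 3
18, 4
17, 5
16, 6
15, 7
14, 8
13, 9
12, 10
11, 11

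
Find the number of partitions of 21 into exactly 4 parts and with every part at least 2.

39

A partial list (first 12 by largest part):
15, 2, 2, 2
14, 3, 2, 2
13, 4, 2, 2
13, 3, 3, 2
12, 5, 2, 2
12, 4, 3, 2
12, 3, 3, 3
11, 6, 2, 2
11, 5, 3, 2
11, 4, 4, 2
11, 4, 3, 3
10, 7, 2, 2
…and 27 more, for 39 total.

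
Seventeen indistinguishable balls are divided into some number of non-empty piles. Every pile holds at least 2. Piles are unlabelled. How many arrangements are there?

66

A partial list (first 12 by largest part):
17
2 + 15
3 + 14
4 + 13
2 + 2 + 13
5 + 12
2 + 3 + 12
6 + 11
2 + 4 + 11
3 + 3 + 11
2 + 2 + 2 + 11
7 + 10
…and 54 more, for 66 total.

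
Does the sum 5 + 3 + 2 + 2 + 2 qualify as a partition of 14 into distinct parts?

No

The parts sum to 14, and the condition 'all summands are distinct' is violated.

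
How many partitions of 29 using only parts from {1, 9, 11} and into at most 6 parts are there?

Enumerating:
11+9+9
9+9+9+1+1

2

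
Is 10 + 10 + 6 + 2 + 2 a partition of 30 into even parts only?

The parts sum to 30, and the condition 'every summand is even' holds.

Yes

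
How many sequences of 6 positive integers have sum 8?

21

Place 5 bars in the 7 internal gaps of a row of 8 dots: C(7,5) = 21.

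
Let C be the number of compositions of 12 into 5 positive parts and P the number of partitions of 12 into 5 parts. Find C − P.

Ordered (compositions into 5 parts): C(11,4) = 330.
Partitions of 12 into exactly 5 parts: 13.
Difference: 330 − 13 = 317.

317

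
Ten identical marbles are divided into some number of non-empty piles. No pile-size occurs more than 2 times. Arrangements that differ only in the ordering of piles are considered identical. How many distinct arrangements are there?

22

They are:
10
9+1
8+2
8+1+1
7+3
7+2+1
6+4
6+3+1
6+2+2
6+2+1+1
5+5
5+4+1
5+3+2
5+3+1+1
5+2+2+1
4+4+2
4+4+1+1
4+3+3
4+3+2+1
4+2+2+1+1
3+3+2+2
3+3+2+1+1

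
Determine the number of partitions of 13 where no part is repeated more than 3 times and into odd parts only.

They are:
13
11 + 1 + 1
9 + 3 + 1
7 + 5 + 1
7 + 3 + 3
7 + 3 + 1 + 1 + 1
5 + 5 + 3
5 + 5 + 1 + 1 + 1
5 + 3 + 3 + 1 + 1
That's 9 in total.

9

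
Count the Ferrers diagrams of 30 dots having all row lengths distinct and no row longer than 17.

Counting exhaustively, 226 partitions satisfy the conditions.

226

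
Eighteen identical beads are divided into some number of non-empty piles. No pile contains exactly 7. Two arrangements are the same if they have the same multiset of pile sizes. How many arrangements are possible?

Counting exhaustively, 329 partitions satisfy the conditions.

329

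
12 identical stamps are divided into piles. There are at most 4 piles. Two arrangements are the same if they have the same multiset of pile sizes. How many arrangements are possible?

There are too many to list fully; the first 12 (by largest part) are:
12
11+1
10+2
10+1+1
9+3
9+2+1
9+1+1+1
8+4
8+3+1
8+2+2
8+2+1+1
7+5
…and 22 more, for 34 total.

34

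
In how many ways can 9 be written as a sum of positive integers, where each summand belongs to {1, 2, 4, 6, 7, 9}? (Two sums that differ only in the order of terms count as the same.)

14

The partitions of 9 that satisfy the conditions:
9
7 + 2
7 + 1 + 1
6 + 2 + 1
6 + 1 + 1 + 1
4 + 4 + 1
4 + 2 + 2 + 1
4 + 2 + 1 + 1 + 1
4 + 1 + 1 + 1 + 1 + 1
2 + 2 + 2 + 2 + 1
2 + 2 + 2 + 1 + 1 + 1
2 + 2 + 1 + 1 + 1 + 1 + 1
2 + 1 + 1 + 1 + 1 + 1 + 1 + 1
1 + 1 + 1 + 1 + 1 + 1 + 1 + 1 + 1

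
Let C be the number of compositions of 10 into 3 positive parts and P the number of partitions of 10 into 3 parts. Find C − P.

Ordered (compositions into 3 parts): C(9,2) = 36.
Partitions of 10 into exactly 3 parts: 8.
Difference: 36 − 8 = 28.

28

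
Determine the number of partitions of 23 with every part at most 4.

150

Enumerating by decreasing first part gives 150 partitions in all.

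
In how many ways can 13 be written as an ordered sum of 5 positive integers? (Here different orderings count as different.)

495

By stars and bars with positive parts, the count is C(12,4) = 495.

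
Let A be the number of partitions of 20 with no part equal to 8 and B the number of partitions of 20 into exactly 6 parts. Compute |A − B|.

460

Partitions of 20 with no part equal to 8: 550.
Partitions of 20 into exactly 6 parts: 90.
|550 − 90| = 460.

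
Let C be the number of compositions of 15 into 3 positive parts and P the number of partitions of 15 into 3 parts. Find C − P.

72

Ordered (compositions into 3 parts): C(14,2) = 91.
Unordered (partitions into 3 parts): 19.
Difference: 91 − 19 = 72.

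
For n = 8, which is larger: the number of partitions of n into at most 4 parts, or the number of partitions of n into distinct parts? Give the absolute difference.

Partitions of 8 into at most 4 parts: 15.
Partitions of 8 into distinct parts: 6.
|15 − 6| = 9.

9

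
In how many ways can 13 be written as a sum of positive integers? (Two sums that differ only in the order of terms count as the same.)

101

There are 101 such partitions.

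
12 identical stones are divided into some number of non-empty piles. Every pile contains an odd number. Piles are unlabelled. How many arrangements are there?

15

The partitions of 12 that satisfy the conditions:
11, 1
9, 3
9, 1, 1, 1
7, 5
7, 3, 1, 1
7, 1, 1, 1, 1, 1
5, 5, 1, 1
5, 3, 3, 1
5, 3, 1, 1, 1, 1
5, 1, 1, 1, 1, 1, 1, 1
3, 3, 3, 3
3, 3, 3, 1, 1, 1
3, 3, 1, 1, 1, 1, 1, 1
3, 1, 1, 1, 1, 1, 1, 1, 1, 1
1, 1, 1, 1, 1, 1, 1, 1, 1, 1, 1, 1
That's 15 in total.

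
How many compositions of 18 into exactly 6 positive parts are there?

Place 5 bars in the 17 internal gaps of a row of 18 dots: C(17,5) = 6188.

6188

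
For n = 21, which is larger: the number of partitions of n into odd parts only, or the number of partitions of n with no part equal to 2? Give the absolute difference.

226

Partitions of 21 into odd parts only: 76.
Partitions of 21 with no part equal to 2: 302.
|76 − 302| = 226.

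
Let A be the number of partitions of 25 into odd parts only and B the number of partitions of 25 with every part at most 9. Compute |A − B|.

Partitions of 25 into odd parts only: 142.
Partitions of 25 with every part at most 9: 1291.
|142 − 1291| = 1149.

1149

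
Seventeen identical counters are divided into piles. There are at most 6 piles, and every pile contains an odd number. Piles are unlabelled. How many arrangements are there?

19

Listing the qualifying partitions of 17:
17
1,1,15
1,3,13
1,1,1,1,13
1,5,11
3,3,11
1,1,1,3,11
1,7,9
3,5,9
1,1,1,5,9
1,1,3,3,9
3,7,7
1,1,1,7,7
5,5,7
1,1,3,5,7
1,3,3,3,7
1,1,5,5,5
1,3,3,5,5
3,3,3,3,5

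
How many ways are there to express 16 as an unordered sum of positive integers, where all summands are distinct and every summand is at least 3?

10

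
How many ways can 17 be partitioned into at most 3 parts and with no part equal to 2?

25

The partitions of 17 that satisfy the conditions:
17
16, 1
15, 1, 1
14, 3
13, 4
13, 3, 1
12, 5
12, 4, 1
11, 6
11, 5, 1
11, 3, 3
10, 7
10, 6, 1
10, 4, 3
9, 8
9, 7, 1
9, 5, 3
9, 4, 4
8, 8, 1
8, 6, 3
8, 5, 4
7, 7, 3
7, 6, 4
7, 5, 5
6, 6, 5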